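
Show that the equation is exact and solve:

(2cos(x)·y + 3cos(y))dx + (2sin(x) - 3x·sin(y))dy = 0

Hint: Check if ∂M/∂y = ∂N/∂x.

Verify exactness: ∂M/∂y = ∂N/∂x ✓
Find F(x,y) such that ∂F/∂x = M, ∂F/∂y = N
Solution: 2sin(x)·y + 3x·cos(y) = C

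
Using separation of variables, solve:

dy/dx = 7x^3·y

Separating variables and integrating:
ln|y| = 7x^4/4 + C

General solution: y = Ce^(7x^4/4)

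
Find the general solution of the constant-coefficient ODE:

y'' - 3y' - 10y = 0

Characteristic equation: r² - 3r - 10 = 0
Roots: r = 5, -2 (distinct real)
General solution: y = C₁e^(5x) + C₂e^(-2x)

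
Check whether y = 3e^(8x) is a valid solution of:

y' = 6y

Verification:
y = 3e^(8x)
y' = 24e^(8x)
But 6y = 18e^(8x)
y' ≠ 6y — the derivative does not match

No, it is not a solution.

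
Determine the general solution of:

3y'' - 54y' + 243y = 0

Characteristic equation: 3r² - 54r + 243 = 0
Divide by 3: r² - 18r + 81 = 0
Factored: (r - 9)² = 0
Repeated root: r = 9
General solution: y = (C₁ + C₂x)e^(9x)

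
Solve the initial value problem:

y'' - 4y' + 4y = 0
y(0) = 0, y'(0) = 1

General solution: y = (C₁ + C₂x)e^(2x)
Repeated root r = 2
Applying ICs: C₁ = 0, C₂ = 1
Particular solution: y = xe^(2x)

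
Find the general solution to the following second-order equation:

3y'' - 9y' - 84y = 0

Characteristic equation: 3r² - 9r - 84 = 0
Divide by 3: r² - 3r - 28 = 0
Roots: r = 7, -4 (distinct real)
General solution: y = C₁e^(7x) + C₂e^(-4x)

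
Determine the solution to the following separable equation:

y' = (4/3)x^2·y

Separating variables and integrating:
ln|y| = 4x^3/9 + C

General solution: y = Ce^(4x^3/9)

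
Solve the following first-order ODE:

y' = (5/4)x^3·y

Separating variables and integrating:
ln|y| = 5x^4/16 + C

General solution: y = Ce^(5x^4/16)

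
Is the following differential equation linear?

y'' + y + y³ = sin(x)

No. Nonlinear (y³ term)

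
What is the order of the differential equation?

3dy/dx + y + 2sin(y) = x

The order is 1 (highest derivative is of order 1).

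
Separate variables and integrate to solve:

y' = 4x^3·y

Separating variables and integrating:
ln|y| = x^4 + C

General solution: y = Ce^(x^4)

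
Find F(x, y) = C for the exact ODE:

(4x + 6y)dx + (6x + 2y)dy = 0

Verify exactness: ∂M/∂y = ∂N/∂x ✓
Find F(x,y) such that ∂F/∂x = M, ∂F/∂y = N
Solution: 2x² + 6xy + y² = C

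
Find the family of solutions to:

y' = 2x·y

Separating variables and integrating:
ln|y| = x^2 + C

General solution: y = Ce^(x^2)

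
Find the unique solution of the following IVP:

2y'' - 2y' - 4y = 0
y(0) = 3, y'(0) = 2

General solution: y = C₁e^(2x) + C₂e^(-x)
Applying ICs: C₁ = 5/3, C₂ = 4/3
Particular solution: y = (5/3)e^(2x) + (4/3)e^(-x)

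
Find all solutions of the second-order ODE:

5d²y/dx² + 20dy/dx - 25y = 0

Characteristic equation: 5r² + 20r - 25 = 0
Divide by 5: r² + 4r - 5 = 0
Roots: r = 1, -5 (distinct real)
General solution: y = C₁e^x + C₂e^(-5x)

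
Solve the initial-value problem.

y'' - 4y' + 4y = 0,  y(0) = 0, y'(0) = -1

General solution: y = (C₁ + C₂x)e^(2x)
Repeated root r = 2
Applying ICs: C₁ = 0, C₂ = -1
Particular solution: y = -xe^(2x)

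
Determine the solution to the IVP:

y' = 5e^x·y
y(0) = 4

General solution: y = Ce^(5e^x)
Applying IC y(0) = 4:
Particular solution: y = 4e^(5(e^x - 1))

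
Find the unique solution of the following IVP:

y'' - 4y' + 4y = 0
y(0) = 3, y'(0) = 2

General solution: y = (C₁ + C₂x)e^(2x)
Repeated root r = 2
Applying ICs: C₁ = 3, C₂ = -4
Particular solution: y = (3 - 4x)e^(2x)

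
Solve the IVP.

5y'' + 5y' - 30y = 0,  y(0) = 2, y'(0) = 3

General solution: y = C₁e^(2x) + C₂e^(-3x)
Applying ICs: C₁ = 9/5, C₂ = 1/5
Particular solution: y = (9/5)e^(2x) + (1/5)e^(-3x)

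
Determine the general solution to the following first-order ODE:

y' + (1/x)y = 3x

Using integrating factor method:

General solution: y = x^2 + C/x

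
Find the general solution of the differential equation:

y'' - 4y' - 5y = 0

Characteristic equation: r² - 4r - 5 = 0
Roots: r = 5, -1 (distinct real)
General solution: y = C₁e^(5x) + C₂e^(-x)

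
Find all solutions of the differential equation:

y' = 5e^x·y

Separating variables and integrating:
ln|y| = 5e^x + C

General solution: y = Ce^(5e^x)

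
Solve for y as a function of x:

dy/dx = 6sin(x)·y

Separating variables and integrating:
ln|y| = -6cos(x) + C

General solution: y = Ce^(-6cos(x))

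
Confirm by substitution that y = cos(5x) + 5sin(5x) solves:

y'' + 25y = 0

Verification:
y'' = -25cos(5x) - 125sin(5x)
y'' + 25y = 0 ✓

Yes, it is a solution.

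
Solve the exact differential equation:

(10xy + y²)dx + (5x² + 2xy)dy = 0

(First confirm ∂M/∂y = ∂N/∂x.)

Verify exactness: ∂M/∂y = ∂N/∂x ✓
Find F(x,y) such that ∂F/∂x = M, ∂F/∂y = N
Solution: 5x²y + xy² = C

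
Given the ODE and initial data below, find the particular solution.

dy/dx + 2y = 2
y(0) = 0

General solution: y = 1 + Ce^(-2x)
Applying y(0) = 0: C = 0 - 1 = -1
Particular solution: y = 1 - e^(-2x)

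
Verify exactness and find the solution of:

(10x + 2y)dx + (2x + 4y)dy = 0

Verify exactness: ∂M/∂y = ∂N/∂x ✓
Find F(x,y) such that ∂F/∂x = M, ∂F/∂y = N
Solution: 5x² + 2xy + 2y² = C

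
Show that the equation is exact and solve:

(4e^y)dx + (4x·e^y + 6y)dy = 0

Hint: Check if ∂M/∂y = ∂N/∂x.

Verify exactness: ∂M/∂y = ∂N/∂x ✓
Find F(x,y) such that ∂F/∂x = M, ∂F/∂y = N
Solution: 4x·e^y + 3y² = C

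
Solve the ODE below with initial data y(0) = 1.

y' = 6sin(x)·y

General solution: y = Ce^(-6cos(x))
Applying IC y(0) = 1:
Particular solution: y = e^(6(1-cos(x)))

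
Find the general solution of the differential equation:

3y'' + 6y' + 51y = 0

Characteristic equation: 3r² + 6r + 51 = 0
Divide by 3: r² + 2r + 17 = 0
Roots: r = -1 ± 4i (complex conjugates)
General solution: y = e^(-x)(C₁cos(4x) + C₂sin(4x))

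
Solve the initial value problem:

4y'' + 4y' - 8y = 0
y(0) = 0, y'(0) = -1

General solution: y = C₁e^x + C₂e^(-2x)
Applying ICs: C₁ = -1/3, C₂ = 1/3
Particular solution: y = -(1/3)e^x + (1/3)e^(-2x)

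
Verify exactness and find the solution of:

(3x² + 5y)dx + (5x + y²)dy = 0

Verify exactness: ∂M/∂y = ∂N/∂x ✓
Find F(x,y) such that ∂F/∂x = M, ∂F/∂y = N
Solution: x³ + 5xy + y³/3 = C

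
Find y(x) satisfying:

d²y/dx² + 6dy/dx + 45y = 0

Characteristic equation: r² + 6r + 45 = 0
Roots: r = -3 ± 6i (complex conjugates)
General solution: y = e^(-3x)(C₁cos(6x) + C₂sin(6x))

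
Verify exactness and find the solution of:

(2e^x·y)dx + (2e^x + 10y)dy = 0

Verify exactness: ∂M/∂y = ∂N/∂x ✓
Find F(x,y) such that ∂F/∂x = M, ∂F/∂y = N
Solution: 2e^x·y + 5y² = C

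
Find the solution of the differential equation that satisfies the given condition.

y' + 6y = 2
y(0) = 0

General solution: y = 1/3 + Ce^(-6x)
Applying y(0) = 0: C = 0 - 1/3 = -1/3
Particular solution: y = 1/3 - (1/3)e^(-6x)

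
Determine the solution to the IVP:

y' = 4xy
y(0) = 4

General solution: y = Ce^(2x²)
Applying IC y(0) = 4:
Particular solution: y = 4e^(2x²)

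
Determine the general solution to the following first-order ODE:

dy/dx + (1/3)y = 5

Using integrating factor method:

General solution: y = 15 + Ce^(-x/3)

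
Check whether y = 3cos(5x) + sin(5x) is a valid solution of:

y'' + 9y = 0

Verification:
y'' = -75cos(5x) - 25sin(5x)
y'' + 9y ≠ 0 (frequency mismatch: got 25 instead of 9)

No, it is not a solution.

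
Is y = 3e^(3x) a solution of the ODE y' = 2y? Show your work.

Verification:
y = 3e^(3x)
y' = 9e^(3x)
But 2y = 6e^(3x)
y' ≠ 2y — the derivative does not match

No, it is not a solution.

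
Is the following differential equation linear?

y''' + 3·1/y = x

No. Nonlinear (1/y term)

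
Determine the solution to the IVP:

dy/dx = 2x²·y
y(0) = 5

General solution: y = Ce^(2x³/3)
Applying IC y(0) = 5:
Particular solution: y = 5e^(2x³/3)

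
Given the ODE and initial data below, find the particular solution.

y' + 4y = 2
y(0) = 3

General solution: y = 1/2 + Ce^(-4x)
Applying y(0) = 3: C = 3 - 1/2 = 5/2
Particular solution: y = 1/2 + (5/2)e^(-4x)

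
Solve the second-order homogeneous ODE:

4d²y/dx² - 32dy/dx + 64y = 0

Characteristic equation: 4r² - 32r + 64 = 0
Divide by 4: r² - 8r + 16 = 0
Factored: (r - 4)² = 0
Repeated root: r = 4
General solution: y = (C₁ + C₂x)e^(4x)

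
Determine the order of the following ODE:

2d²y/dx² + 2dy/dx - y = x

The order is 2 (highest derivative is of order 2).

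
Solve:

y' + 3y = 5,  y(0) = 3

General solution: y = 5/3 + Ce^(-3x)
Applying y(0) = 3: C = 3 - 5/3 = 4/3
Particular solution: y = 5/3 + (4/3)e^(-3x)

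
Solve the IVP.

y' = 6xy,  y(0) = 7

General solution: y = Ce^(3x²)
Applying IC y(0) = 7:
Particular solution: y = 7e^(3x²)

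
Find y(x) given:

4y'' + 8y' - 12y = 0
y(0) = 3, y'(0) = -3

General solution: y = C₁e^x + C₂e^(-3x)
Applying ICs: C₁ = 3/2, C₂ = 3/2
Particular solution: y = (3/2)e^x + (3/2)e^(-3x)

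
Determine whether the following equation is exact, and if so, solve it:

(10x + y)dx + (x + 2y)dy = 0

Verify exactness: ∂M/∂y = ∂N/∂x ✓
Find F(x,y) such that ∂F/∂x = M, ∂F/∂y = N
Solution: 5x² + xy + y² = C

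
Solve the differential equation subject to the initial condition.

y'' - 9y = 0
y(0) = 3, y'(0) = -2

General solution: y = C₁e^(3x) + C₂e^(-3x)
Applying ICs: C₁ = 7/6, C₂ = 11/6
Particular solution: y = (7/6)e^(3x) + (11/6)e^(-3x)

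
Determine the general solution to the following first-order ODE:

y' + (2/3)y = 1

Using integrating factor method:

General solution: y = 3/2 + Ce^(-2x/3)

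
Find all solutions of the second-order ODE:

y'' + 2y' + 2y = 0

Characteristic equation: r² + 2r + 2 = 0
Roots: r = -1 ± i (complex conjugates)
General solution: y = e^(-x)(C₁cos(x) + C₂sin(x))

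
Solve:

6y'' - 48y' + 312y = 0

Characteristic equation: 6r² - 48r + 312 = 0
Divide by 6: r² - 8r + 52 = 0
Roots: r = 4 ± 6i (complex conjugates)
General solution: y = e^(4x)(C₁cos(6x) + C₂sin(6x))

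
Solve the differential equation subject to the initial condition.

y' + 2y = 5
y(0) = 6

General solution: y = 5/2 + Ce^(-2x)
Applying y(0) = 6: C = 6 - 5/2 = 7/2
Particular solution: y = 5/2 + (7/2)e^(-2x)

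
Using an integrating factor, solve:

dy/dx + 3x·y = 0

Using integrating factor method:

General solution: y = Ce^(-3x^2/2)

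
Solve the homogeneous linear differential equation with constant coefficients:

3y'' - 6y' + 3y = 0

Characteristic equation: 3r² - 6r + 3 = 0
Divide by 3: r² - 2r + 1 = 0
Factored: (r - 1)² = 0
Repeated root: r = 1
General solution: y = (C₁ + C₂x)e^x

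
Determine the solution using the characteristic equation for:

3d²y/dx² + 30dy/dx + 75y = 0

Characteristic equation: 3r² + 30r + 75 = 0
Divide by 3: r² + 10r + 25 = 0
Factored: (r + 5)² = 0
Repeated root: r = -5
General solution: y = (C₁ + C₂x)e^(-5x)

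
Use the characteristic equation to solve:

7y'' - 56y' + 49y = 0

Characteristic equation: 7r² - 56r + 49 = 0
Divide by 7: r² - 8r + 7 = 0
Roots: r = 7, 1 (distinct real)
General solution: y = C₁e^(7x) + C₂e^x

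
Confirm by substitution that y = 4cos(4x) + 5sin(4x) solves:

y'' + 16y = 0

Verification:
y'' = -64cos(4x) - 80sin(4x)
y'' + 16y = 0 ✓

Yes, it is a solution.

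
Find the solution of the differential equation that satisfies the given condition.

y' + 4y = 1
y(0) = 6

General solution: y = 1/4 + Ce^(-4x)
Applying y(0) = 6: C = 6 - 1/4 = 23/4
Particular solution: y = 1/4 + (23/4)e^(-4x)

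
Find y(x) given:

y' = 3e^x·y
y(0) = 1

General solution: y = Ce^(3e^x)
Applying IC y(0) = 1:
Particular solution: y = e^(3(e^x - 1))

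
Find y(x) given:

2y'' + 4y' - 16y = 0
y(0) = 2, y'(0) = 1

General solution: y = C₁e^(2x) + C₂e^(-4x)
Applying ICs: C₁ = 3/2, C₂ = 1/2
Particular solution: y = (3/2)e^(2x) + (1/2)e^(-4x)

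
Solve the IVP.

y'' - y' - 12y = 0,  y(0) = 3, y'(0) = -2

General solution: y = C₁e^(4x) + C₂e^(-3x)
Applying ICs: C₁ = 1, C₂ = 2
Particular solution: y = e^(4x) + 2e^(-3x)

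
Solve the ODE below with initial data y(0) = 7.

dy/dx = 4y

General solution: y = Ce^(4x)
Applying IC y(0) = 7:
Particular solution: y = 7e^(4x)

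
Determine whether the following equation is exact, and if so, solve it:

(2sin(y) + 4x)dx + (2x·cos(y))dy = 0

Verify exactness: ∂M/∂y = ∂N/∂x ✓
Find F(x,y) such that ∂F/∂x = M, ∂F/∂y = N
Solution: 2x·sin(y) + 2x² = C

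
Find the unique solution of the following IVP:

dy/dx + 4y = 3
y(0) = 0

General solution: y = 3/4 + Ce^(-4x)
Applying y(0) = 0: C = 0 - 3/4 = -3/4
Particular solution: y = 3/4 - (3/4)e^(-4x)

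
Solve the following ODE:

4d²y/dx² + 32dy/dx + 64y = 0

Characteristic equation: 4r² + 32r + 64 = 0
Divide by 4: r² + 8r + 16 = 0
Factored: (r + 4)² = 0
Repeated root: r = -4
General solution: y = (C₁ + C₂x)e^(-4x)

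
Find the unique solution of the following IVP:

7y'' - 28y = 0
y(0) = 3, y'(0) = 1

General solution: y = C₁e^(2x) + C₂e^(-2x)
Applying ICs: C₁ = 7/4, C₂ = 5/4
Particular solution: y = (7/4)e^(2x) + (5/4)e^(-2x)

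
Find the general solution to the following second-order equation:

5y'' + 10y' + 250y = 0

Characteristic equation: 5r² + 10r + 250 = 0
Divide by 5: r² + 2r + 50 = 0
Roots: r = -1 ± 7i (complex conjugates)
General solution: y = e^(-x)(C₁cos(7x) + C₂sin(7x))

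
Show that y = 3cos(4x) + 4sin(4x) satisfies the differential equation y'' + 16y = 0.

Verification:
y'' = -48cos(4x) - 64sin(4x)
y'' + 16y = 0 ✓

Yes, it is a solution.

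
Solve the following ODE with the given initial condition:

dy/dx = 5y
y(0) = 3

General solution: y = Ce^(5x)
Applying IC y(0) = 3:
Particular solution: y = 3e^(5x)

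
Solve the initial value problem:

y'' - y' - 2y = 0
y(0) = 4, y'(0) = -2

General solution: y = C₁e^(2x) + C₂e^(-x)
Applying ICs: C₁ = 2/3, C₂ = 10/3
Particular solution: y = (2/3)e^(2x) + (10/3)e^(-x)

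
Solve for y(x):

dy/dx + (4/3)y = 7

Using integrating factor method:

General solution: y = 21/4 + Ce^(-4x/3)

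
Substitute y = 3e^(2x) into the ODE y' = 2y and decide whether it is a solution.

Verification:
y = 3e^(2x)
y' = 6e^(2x)
2y = 6e^(2x)
y' = 2y ✓

Yes, it is a solution.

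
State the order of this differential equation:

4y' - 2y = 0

The order is 1 (highest derivative is of order 1).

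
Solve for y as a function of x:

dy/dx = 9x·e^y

Separating variables and integrating:
-e^(-y) = 9x²/2 + C

General solution: y = -ln(C - 9x²/2)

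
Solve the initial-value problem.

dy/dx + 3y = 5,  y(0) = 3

General solution: y = 5/3 + Ce^(-3x)
Applying y(0) = 3: C = 3 - 5/3 = 4/3
Particular solution: y = 5/3 + (4/3)e^(-3x)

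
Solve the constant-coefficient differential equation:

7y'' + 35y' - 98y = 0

Characteristic equation: 7r² + 35r - 98 = 0
Divide by 7: r² + 5r - 14 = 0
Roots: r = 2, -7 (distinct real)
General solution: y = C₁e^(2x) + C₂e^(-7x)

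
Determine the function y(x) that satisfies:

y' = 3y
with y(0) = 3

General solution: y = Ce^(3x)
Applying IC y(0) = 3:
Particular solution: y = 3e^(3x)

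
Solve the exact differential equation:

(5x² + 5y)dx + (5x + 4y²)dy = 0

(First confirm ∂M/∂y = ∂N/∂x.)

Verify exactness: ∂M/∂y = ∂N/∂x ✓
Find F(x,y) such that ∂F/∂x = M, ∂F/∂y = N
Solution: 5x³/3 + 5xy + 4y³/3 = C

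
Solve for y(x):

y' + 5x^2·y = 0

Using integrating factor method:

General solution: y = Ce^(-5x^3/3)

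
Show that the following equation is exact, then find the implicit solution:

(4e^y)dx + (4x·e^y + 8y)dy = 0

Verify exactness: ∂M/∂y = ∂N/∂x ✓
Find F(x,y) such that ∂F/∂x = M, ∂F/∂y = N
Solution: 4x·e^y + 4y² = C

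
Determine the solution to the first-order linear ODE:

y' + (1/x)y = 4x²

Using integrating factor method:

General solution: y = x^3 + C/x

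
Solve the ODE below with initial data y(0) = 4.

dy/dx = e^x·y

General solution: y = Ce^(e^x)
Applying IC y(0) = 4:
Particular solution: y = 4e^(e^x - 1)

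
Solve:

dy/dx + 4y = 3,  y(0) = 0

General solution: y = 3/4 + Ce^(-4x)
Applying y(0) = 0: C = 0 - 3/4 = -3/4
Particular solution: y = 3/4 - (3/4)e^(-4x)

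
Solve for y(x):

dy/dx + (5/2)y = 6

Using integrating factor method:

General solution: y = 12/5 + Ce^(-5x/2)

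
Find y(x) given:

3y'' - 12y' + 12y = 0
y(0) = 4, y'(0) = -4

General solution: y = (C₁ + C₂x)e^(2x)
Repeated root r = 2
Applying ICs: C₁ = 4, C₂ = -12
Particular solution: y = (4 - 12x)e^(2x)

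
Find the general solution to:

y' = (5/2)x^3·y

Separating variables and integrating:
ln|y| = 5x^4/8 + C

General solution: y = Ce^(5x^4/8)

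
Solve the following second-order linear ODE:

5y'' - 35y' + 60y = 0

Characteristic equation: 5r² - 35r + 60 = 0
Divide by 5: r² - 7r + 12 = 0
Roots: r = 3, 4 (distinct real)
General solution: y = C₁e^(3x) + C₂e^(4x)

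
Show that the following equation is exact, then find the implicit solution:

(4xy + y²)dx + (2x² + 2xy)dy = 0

Verify exactness: ∂M/∂y = ∂N/∂x ✓
Find F(x,y) such that ∂F/∂x = M, ∂F/∂y = N
Solution: 2x²y + xy² = C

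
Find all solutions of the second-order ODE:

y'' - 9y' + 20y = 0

Characteristic equation: r² - 9r + 20 = 0
Roots: r = 4, 5 (distinct real)
General solution: y = C₁e^(4x) + C₂e^(5x)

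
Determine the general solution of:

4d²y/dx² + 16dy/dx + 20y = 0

Characteristic equation: 4r² + 16r + 20 = 0
Divide by 4: r² + 4r + 5 = 0
Roots: r = -2 ± i (complex conjugates)
General solution: y = e^(-2x)(C₁cos(x) + C₂sin(x))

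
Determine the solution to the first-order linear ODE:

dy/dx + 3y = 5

Using integrating factor method:

General solution: y = 5/3 + Ce^(-3x)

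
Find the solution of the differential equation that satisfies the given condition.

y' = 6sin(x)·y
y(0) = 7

General solution: y = Ce^(-6cos(x))
Applying IC y(0) = 7:
Particular solution: y = 7e^(6(1-cos(x)))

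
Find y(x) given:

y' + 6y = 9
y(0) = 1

General solution: y = 3/2 + Ce^(-6x)
Applying y(0) = 1: C = 1 - 3/2 = -1/2
Particular solution: y = 3/2 - (1/2)e^(-6x)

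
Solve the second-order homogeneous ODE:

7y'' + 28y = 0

Characteristic equation: 7r² + 28 = 0
Divide by 7: r² + 4 = 0
Roots: r = ±2i (complex conjugates)
General solution: y = C₁cos(2x) + C₂sin(2x)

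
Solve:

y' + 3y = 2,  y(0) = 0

General solution: y = 2/3 + Ce^(-3x)
Applying y(0) = 0: C = 0 - 2/3 = -2/3
Particular solution: y = 2/3 - (2/3)e^(-3x)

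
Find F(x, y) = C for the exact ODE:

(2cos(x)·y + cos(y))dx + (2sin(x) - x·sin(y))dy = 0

Verify exactness: ∂M/∂y = ∂N/∂x ✓
Find F(x,y) such that ∂F/∂x = M, ∂F/∂y = N
Solution: 2sin(x)·y + x·cos(y) = C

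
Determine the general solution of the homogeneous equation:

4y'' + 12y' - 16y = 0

Characteristic equation: 4r² + 12r - 16 = 0
Divide by 4: r² + 3r - 4 = 0
Roots: r = 1, -4 (distinct real)
General solution: y = C₁e^x + C₂e^(-4x)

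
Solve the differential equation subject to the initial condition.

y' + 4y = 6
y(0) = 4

General solution: y = 3/2 + Ce^(-4x)
Applying y(0) = 4: C = 4 - 3/2 = 5/2
Particular solution: y = 3/2 + (5/2)e^(-4x)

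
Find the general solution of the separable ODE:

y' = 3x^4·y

Separating variables and integrating:
ln|y| = 3x^5/5 + C

General solution: y = Ce^(3x^5/5)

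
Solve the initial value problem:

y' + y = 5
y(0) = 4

General solution: y = 5 + Ce^(-x)
Applying y(0) = 4: C = 4 - 5 = -1
Particular solution: y = 5 - e^(-x)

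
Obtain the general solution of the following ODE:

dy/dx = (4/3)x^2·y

Separating variables and integrating:
ln|y| = 4x^3/9 + C

General solution: y = Ce^(4x^3/9)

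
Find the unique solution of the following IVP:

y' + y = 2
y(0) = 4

General solution: y = 2 + Ce^(-x)
Applying y(0) = 4: C = 4 - 2 = 2
Particular solution: y = 2 + 2e^(-x)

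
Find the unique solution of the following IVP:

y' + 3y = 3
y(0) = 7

General solution: y = 1 + Ce^(-3x)
Applying y(0) = 7: C = 7 - 1 = 6
Particular solution: y = 1 + 6e^(-3x)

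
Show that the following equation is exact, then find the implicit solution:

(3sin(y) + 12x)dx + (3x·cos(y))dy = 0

Verify exactness: ∂M/∂y = ∂N/∂x ✓
Find F(x,y) such that ∂F/∂x = M, ∂F/∂y = N
Solution: 3x·sin(y) + 6x² = C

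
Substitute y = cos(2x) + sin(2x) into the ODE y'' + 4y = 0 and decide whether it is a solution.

Verification:
y'' = -4cos(2x) - 4sin(2x)
y'' + 4y = 0 ✓

Yes, it is a solution.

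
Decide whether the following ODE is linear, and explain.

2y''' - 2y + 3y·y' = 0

Nonlinear (product y·y')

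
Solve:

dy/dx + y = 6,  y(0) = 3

General solution: y = 6 + Ce^(-x)
Applying y(0) = 3: C = 3 - 6 = -3
Particular solution: y = 6 - 3e^(-x)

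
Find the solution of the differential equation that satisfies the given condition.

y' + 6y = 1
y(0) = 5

General solution: y = 1/6 + Ce^(-6x)
Applying y(0) = 5: C = 5 - 1/6 = 29/6
Particular solution: y = 1/6 + (29/6)e^(-6x)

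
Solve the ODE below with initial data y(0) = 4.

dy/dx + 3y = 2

General solution: y = 2/3 + Ce^(-3x)
Applying y(0) = 4: C = 4 - 2/3 = 10/3
Particular solution: y = 2/3 + (10/3)e^(-3x)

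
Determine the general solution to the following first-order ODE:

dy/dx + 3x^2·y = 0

Using integrating factor method:

General solution: y = Ce^(-x^3)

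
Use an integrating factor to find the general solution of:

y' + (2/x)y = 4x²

Using integrating factor method:

General solution: y = (4/5)x^3 + Cx^(-2)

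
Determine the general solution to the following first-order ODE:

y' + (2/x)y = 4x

Using integrating factor method:

General solution: y = x^2 + Cx^(-2)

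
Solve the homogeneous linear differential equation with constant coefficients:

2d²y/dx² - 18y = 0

Characteristic equation: 2r² - 18 = 0
Divide by 2: r² - 9 = 0
Roots: r = 3, -3 (distinct real)
General solution: y = C₁e^(3x) + C₂e^(-3x)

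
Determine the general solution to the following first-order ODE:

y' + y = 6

Using integrating factor method:

General solution: y = 6 + Ce^(-x)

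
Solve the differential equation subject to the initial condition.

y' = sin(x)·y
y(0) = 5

General solution: y = Ce^(-cos(x))
Applying IC y(0) = 5:
Particular solution: y = 5e^(1-cos(x))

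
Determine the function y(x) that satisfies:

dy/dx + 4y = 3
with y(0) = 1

General solution: y = 3/4 + Ce^(-4x)
Applying y(0) = 1: C = 1 - 3/4 = 1/4
Particular solution: y = 3/4 + (1/4)e^(-4x)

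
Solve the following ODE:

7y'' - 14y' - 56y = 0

Characteristic equation: 7r² - 14r - 56 = 0
Divide by 7: r² - 2r - 8 = 0
Roots: r = 4, -2 (distinct real)
General solution: y = C₁e^(4x) + C₂e^(-2x)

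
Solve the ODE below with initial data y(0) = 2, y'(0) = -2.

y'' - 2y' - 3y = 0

General solution: y = C₁e^(3x) + C₂e^(-x)
Applying ICs: C₁ = 0, C₂ = 2
Particular solution: y = 2e^(-x)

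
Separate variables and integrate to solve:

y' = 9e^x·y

Separating variables and integrating:
ln|y| = 9e^x + C

General solution: y = Ce^(9e^x)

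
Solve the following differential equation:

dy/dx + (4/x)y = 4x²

Using integrating factor method:

General solution: y = (4/7)x^3 + Cx^(-4)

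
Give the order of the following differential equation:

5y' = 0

The order is 1 (highest derivative is of order 1).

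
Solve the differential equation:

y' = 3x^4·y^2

Separating variables and integrating:
-1/y = 3x^5/5 + C

General solution: y^-1 = (-3/5)x^5 + C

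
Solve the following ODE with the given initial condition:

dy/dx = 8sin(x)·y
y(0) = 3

General solution: y = Ce^(-8cos(x))
Applying IC y(0) = 3:
Particular solution: y = 3e^(8(1-cos(x)))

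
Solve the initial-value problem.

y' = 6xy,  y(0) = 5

General solution: y = Ce^(3x²)
Applying IC y(0) = 5:
Particular solution: y = 5e^(3x²)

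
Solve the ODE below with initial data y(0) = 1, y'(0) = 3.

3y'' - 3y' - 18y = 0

General solution: y = C₁e^(3x) + C₂e^(-2x)
Applying ICs: C₁ = 1, C₂ = 0
Particular solution: y = e^(3x)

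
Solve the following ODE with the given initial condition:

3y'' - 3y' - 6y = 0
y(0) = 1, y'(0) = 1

General solution: y = C₁e^(2x) + C₂e^(-x)
Applying ICs: C₁ = 2/3, C₂ = 1/3
Particular solution: y = (2/3)e^(2x) + (1/3)e^(-x)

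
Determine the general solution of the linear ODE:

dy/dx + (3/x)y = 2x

Using integrating factor method:

General solution: y = (2/5)x^2 + Cx^(-3)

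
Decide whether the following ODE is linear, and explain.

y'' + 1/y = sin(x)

Nonlinear (1/y term)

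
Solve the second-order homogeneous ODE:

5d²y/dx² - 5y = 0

Characteristic equation: 5r² - 5 = 0
Divide by 5: r² - 1 = 0
Roots: r = 1, -1 (distinct real)
General solution: y = C₁e^x + C₂e^(-x)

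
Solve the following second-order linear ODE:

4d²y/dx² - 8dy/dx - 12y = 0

Characteristic equation: 4r² - 8r - 12 = 0
Divide by 4: r² - 2r - 3 = 0
Roots: r = 3, -1 (distinct real)
General solution: y = C₁e^(3x) + C₂e^(-x)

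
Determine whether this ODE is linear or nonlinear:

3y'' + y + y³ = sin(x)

Nonlinear (y³ term)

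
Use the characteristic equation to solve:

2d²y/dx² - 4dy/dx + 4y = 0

Characteristic equation: 2r² - 4r + 4 = 0
Divide by 2: r² - 2r + 2 = 0
Roots: r = 1 ± i (complex conjugates)
General solution: y = e^x(C₁cos(x) + C₂sin(x))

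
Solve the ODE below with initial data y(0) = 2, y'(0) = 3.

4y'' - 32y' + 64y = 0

General solution: y = (C₁ + C₂x)e^(4x)
Repeated root r = 4
Applying ICs: C₁ = 2, C₂ = -5
Particular solution: y = (2 - 5x)e^(4x)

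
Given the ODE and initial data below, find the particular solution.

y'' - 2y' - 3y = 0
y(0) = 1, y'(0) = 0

General solution: y = C₁e^(3x) + C₂e^(-x)
Applying ICs: C₁ = 1/4, C₂ = 3/4
Particular solution: y = (1/4)e^(3x) + (3/4)e^(-x)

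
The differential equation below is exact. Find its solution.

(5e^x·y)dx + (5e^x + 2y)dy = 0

Verify exactness: ∂M/∂y = ∂N/∂x ✓
Find F(x,y) such that ∂F/∂x = M, ∂F/∂y = N
Solution: 5e^x·y + y² = C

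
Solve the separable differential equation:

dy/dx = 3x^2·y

Separating variables and integrating:
ln|y| = x^3 + C

General solution: y = Ce^(x^3)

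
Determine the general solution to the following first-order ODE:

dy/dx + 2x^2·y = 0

Using integrating factor method:

General solution: y = Ce^(-2x^3/3)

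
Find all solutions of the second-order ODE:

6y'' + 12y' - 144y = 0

Characteristic equation: 6r² + 12r - 144 = 0
Divide by 6: r² + 2r - 24 = 0
Roots: r = 4, -6 (distinct real)
General solution: y = C₁e^(4x) + C₂e^(-6x)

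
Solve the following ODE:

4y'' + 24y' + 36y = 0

Characteristic equation: 4r² + 24r + 36 = 0
Divide by 4: r² + 6r + 9 = 0
Factored: (r + 3)² = 0
Repeated root: r = -3
General solution: y = (C₁ + C₂x)e^(-3x)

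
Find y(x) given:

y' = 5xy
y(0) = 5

General solution: y = Ce^(5x²/2)
Applying IC y(0) = 5:
Particular solution: y = 5e^(5x²/2)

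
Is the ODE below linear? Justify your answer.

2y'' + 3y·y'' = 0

No. Nonlinear (y·y'' term)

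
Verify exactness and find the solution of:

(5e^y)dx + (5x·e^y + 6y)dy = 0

Verify exactness: ∂M/∂y = ∂N/∂x ✓
Find F(x,y) such that ∂F/∂x = M, ∂F/∂y = N
Solution: 5x·e^y + 3y² = C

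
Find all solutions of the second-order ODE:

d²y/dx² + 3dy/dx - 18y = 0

Characteristic equation: r² + 3r - 18 = 0
Roots: r = 3, -6 (distinct real)
General solution: y = C₁e^(3x) + C₂e^(-6x)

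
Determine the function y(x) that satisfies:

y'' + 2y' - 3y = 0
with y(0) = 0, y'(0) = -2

General solution: y = C₁e^x + C₂e^(-3x)
Applying ICs: C₁ = -1/2, C₂ = 1/2
Particular solution: y = -(1/2)e^x + (1/2)e^(-3x)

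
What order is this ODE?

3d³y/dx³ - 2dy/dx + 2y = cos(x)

The order is 3 (highest derivative is of order 3).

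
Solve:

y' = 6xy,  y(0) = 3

General solution: y = Ce^(3x²)
Applying IC y(0) = 3:
Particular solution: y = 3e^(3x²)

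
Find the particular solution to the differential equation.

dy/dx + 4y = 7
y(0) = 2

General solution: y = 7/4 + Ce^(-4x)
Applying y(0) = 2: C = 2 - 7/4 = 1/4
Particular solution: y = 7/4 + (1/4)e^(-4x)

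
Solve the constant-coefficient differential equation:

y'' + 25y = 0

Characteristic equation: r² + 25 = 0
Roots: r = ±5i (complex conjugates)
General solution: y = C₁cos(5x) + C₂sin(5x)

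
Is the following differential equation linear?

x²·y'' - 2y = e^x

Yes. Linear (y and its derivatives appear to the first power only, no products of y terms)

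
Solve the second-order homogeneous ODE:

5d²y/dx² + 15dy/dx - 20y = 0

Characteristic equation: 5r² + 15r - 20 = 0
Divide by 5: r² + 3r - 4 = 0
Roots: r = 1, -4 (distinct real)
General solution: y = C₁e^x + C₂e^(-4x)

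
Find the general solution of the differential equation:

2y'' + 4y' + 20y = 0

Characteristic equation: 2r² + 4r + 20 = 0
Divide by 2: r² + 2r + 10 = 0
Roots: r = -1 ± 3i (complex conjugates)
General solution: y = e^(-x)(C₁cos(3x) + C₂sin(3x))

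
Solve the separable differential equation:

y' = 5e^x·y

Separating variables and integrating:
ln|y| = 5e^x + C

General solution: y = Ce^(5e^x)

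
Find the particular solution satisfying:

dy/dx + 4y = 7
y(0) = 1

General solution: y = 7/4 + Ce^(-4x)
Applying y(0) = 1: C = 1 - 7/4 = -3/4
Particular solution: y = 7/4 - (3/4)e^(-4x)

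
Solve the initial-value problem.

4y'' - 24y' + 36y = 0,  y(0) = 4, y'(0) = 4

General solution: y = (C₁ + C₂x)e^(3x)
Repeated root r = 3
Applying ICs: C₁ = 4, C₂ = -8
Particular solution: y = (4 - 8x)e^(3x)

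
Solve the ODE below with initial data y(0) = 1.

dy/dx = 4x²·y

General solution: y = Ce^(4x³/3)
Applying IC y(0) = 1:
Particular solution: y = e^(4x³/3)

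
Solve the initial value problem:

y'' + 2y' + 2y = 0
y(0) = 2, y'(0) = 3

General solution: y = e^(-x)(C₁cos(x) + C₂sin(x))
Complex roots r = -1 ± i
Applying ICs: C₁ = 2, C₂ = 5
Particular solution: y = e^(-x)(2cos(x) + 5sin(x))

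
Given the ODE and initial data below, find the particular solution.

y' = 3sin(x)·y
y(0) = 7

General solution: y = Ce^(-3cos(x))
Applying IC y(0) = 7:
Particular solution: y = 7e^(3(1-cos(x)))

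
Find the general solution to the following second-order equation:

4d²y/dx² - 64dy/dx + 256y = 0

Characteristic equation: 4r² - 64r + 256 = 0
Divide by 4: r² - 16r + 64 = 0
Factored: (r - 8)² = 0
Repeated root: r = 8
General solution: y = (C₁ + C₂x)e^(8x)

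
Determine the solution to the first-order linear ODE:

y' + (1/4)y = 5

Using integrating factor method:

General solution: y = 20 + Ce^(-x/4)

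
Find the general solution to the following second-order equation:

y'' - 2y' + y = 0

Characteristic equation: r² - 2r + 1 = 0
Factored: (r - 1)² = 0
Repeated root: r = 1
General solution: y = (C₁ + C₂x)e^x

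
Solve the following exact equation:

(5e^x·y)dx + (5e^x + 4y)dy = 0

Verify exactness: ∂M/∂y = ∂N/∂x ✓
Find F(x,y) such that ∂F/∂x = M, ∂F/∂y = N
Solution: 5e^x·y + 2y² = C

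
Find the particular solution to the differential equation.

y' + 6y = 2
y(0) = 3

General solution: y = 1/3 + Ce^(-6x)
Applying y(0) = 3: C = 3 - 1/3 = 8/3
Particular solution: y = 1/3 + (8/3)e^(-6x)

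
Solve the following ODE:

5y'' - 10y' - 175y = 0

Characteristic equation: 5r² - 10r - 175 = 0
Divide by 5: r² - 2r - 35 = 0
Roots: r = 7, -5 (distinct real)
General solution: y = C₁e^(7x) + C₂e^(-5x)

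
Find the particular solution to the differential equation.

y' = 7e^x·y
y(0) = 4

General solution: y = Ce^(7e^x)
Applying IC y(0) = 4:
Particular solution: y = 4e^(7(e^x - 1))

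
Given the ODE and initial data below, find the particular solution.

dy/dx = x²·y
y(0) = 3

General solution: y = Ce^(x³/3)
Applying IC y(0) = 3:
Particular solution: y = 3e^(x³/3)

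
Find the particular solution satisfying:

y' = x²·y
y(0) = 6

General solution: y = Ce^(x³/3)
Applying IC y(0) = 6:
Particular solution: y = 6e^(x³/3)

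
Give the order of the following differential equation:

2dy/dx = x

The order is 1 (highest derivative is of order 1).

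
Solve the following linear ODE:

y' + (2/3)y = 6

Using integrating factor method:

General solution: y = 9 + Ce^(-2x/3)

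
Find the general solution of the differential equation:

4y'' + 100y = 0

Characteristic equation: 4r² + 100 = 0
Divide by 4: r² + 25 = 0
Roots: r = ±5i (complex conjugates)
General solution: y = C₁cos(5x) + C₂sin(5x)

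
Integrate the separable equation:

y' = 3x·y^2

Separating variables and integrating:
-1/y = 3x^2/2 + C

General solution: y^-1 = (-3/2)x^2 + C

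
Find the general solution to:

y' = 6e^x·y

Separating variables and integrating:
ln|y| = 6e^x + C

General solution: y = Ce^(6e^x)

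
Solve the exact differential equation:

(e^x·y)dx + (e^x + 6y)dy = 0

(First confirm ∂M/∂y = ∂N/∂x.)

Verify exactness: ∂M/∂y = ∂N/∂x ✓
Find F(x,y) such that ∂F/∂x = M, ∂F/∂y = N
Solution: e^x·y + 3y² = C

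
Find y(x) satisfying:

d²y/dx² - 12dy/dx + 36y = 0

Characteristic equation: r² - 12r + 36 = 0
Factored: (r - 6)² = 0
Repeated root: r = 6
General solution: y = (C₁ + C₂x)e^(6x)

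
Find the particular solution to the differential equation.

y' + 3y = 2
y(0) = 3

General solution: y = 2/3 + Ce^(-3x)
Applying y(0) = 3: C = 3 - 2/3 = 7/3
Particular solution: y = 2/3 + (7/3)e^(-3x)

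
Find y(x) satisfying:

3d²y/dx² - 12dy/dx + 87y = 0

Characteristic equation: 3r² - 12r + 87 = 0
Divide by 3: r² - 4r + 29 = 0
Roots: r = 2 ± 5i (complex conjugates)
General solution: y = e^(2x)(C₁cos(5x) + C₂sin(5x))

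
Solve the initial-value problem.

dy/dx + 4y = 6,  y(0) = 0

General solution: y = 3/2 + Ce^(-4x)
Applying y(0) = 0: C = 0 - 3/2 = -3/2
Particular solution: y = 3/2 - (3/2)e^(-4x)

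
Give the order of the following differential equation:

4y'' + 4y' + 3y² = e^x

The order is 2 (highest derivative is of order 2).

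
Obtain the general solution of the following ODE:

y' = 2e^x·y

Separating variables and integrating:
ln|y| = 2e^x + C

General solution: y = Ce^(2e^x)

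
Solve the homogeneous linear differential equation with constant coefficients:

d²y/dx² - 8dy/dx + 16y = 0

Characteristic equation: r² - 8r + 16 = 0
Factored: (r - 4)² = 0
Repeated root: r = 4
General solution: y = (C₁ + C₂x)e^(4x)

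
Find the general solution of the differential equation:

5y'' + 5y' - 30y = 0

Characteristic equation: 5r² + 5r - 30 = 0
Divide by 5: r² + r - 6 = 0
Roots: r = 2, -3 (distinct real)
General solution: y = C₁e^(2x) + C₂e^(-3x)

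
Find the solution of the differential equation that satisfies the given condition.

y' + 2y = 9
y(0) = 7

General solution: y = 9/2 + Ce^(-2x)
Applying y(0) = 7: C = 7 - 9/2 = 5/2
Particular solution: y = 9/2 + (5/2)e^(-2x)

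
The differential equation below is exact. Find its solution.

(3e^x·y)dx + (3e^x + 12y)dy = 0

Verify exactness: ∂M/∂y = ∂N/∂x ✓
Find F(x,y) such that ∂F/∂x = M, ∂F/∂y = N
Solution: 3e^x·y + 6y² = C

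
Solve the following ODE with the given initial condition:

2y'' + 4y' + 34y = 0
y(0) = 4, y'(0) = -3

General solution: y = e^(-x)(C₁cos(4x) + C₂sin(4x))
Complex roots r = -1 ± 4i
Applying ICs: C₁ = 4, C₂ = 1/4
Particular solution: y = e^(-x)(4cos(4x) + (1/4)sin(4x))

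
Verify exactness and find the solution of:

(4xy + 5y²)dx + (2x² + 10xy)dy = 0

Verify exactness: ∂M/∂y = ∂N/∂x ✓
Find F(x,y) such that ∂F/∂x = M, ∂F/∂y = N
Solution: 2x²y + 5xy² = C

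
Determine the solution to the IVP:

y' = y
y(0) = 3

General solution: y = Ce^x
Applying IC y(0) = 3:
Particular solution: y = 3e^x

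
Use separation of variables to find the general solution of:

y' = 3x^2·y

Separating variables and integrating:
ln|y| = x^3 + C

General solution: y = Ce^(x^3)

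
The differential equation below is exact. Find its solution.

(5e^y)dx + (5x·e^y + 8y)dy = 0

Verify exactness: ∂M/∂y = ∂N/∂x ✓
Find F(x,y) such that ∂F/∂x = M, ∂F/∂y = N
Solution: 5x·e^y + 4y² = C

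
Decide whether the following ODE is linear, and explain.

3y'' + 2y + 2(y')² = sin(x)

Nonlinear ((y')² term)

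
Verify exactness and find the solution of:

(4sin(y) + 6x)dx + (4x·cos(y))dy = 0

Verify exactness: ∂M/∂y = ∂N/∂x ✓
Find F(x,y) such that ∂F/∂x = M, ∂F/∂y = N
Solution: 4x·sin(y) + 3x² = C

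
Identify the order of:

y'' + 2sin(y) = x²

The order is 2 (highest derivative is of order 2).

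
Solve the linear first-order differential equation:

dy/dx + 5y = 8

Using integrating factor method:

General solution: y = 8/5 + Ce^(-5x)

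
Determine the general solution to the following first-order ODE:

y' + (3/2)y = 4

Using integrating factor method:

General solution: y = 8/3 + Ce^(-3x/2)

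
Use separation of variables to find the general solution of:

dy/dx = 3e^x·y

Separating variables and integrating:
ln|y| = 3e^x + C

General solution: y = Ce^(3e^x)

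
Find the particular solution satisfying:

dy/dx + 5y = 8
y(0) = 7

General solution: y = 8/5 + Ce^(-5x)
Applying y(0) = 7: C = 7 - 8/5 = 27/5
Particular solution: y = 8/5 + (27/5)e^(-5x)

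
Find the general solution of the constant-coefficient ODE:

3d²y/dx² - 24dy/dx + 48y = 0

Characteristic equation: 3r² - 24r + 48 = 0
Divide by 3: r² - 8r + 16 = 0
Factored: (r - 4)² = 0
Repeated root: r = 4
General solution: y = (C₁ + C₂x)e^(4x)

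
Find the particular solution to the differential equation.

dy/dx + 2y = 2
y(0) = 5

General solution: y = 1 + Ce^(-2x)
Applying y(0) = 5: C = 5 - 1 = 4
Particular solution: y = 1 + 4e^(-2x)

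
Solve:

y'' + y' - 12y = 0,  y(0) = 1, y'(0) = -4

General solution: y = C₁e^(3x) + C₂e^(-4x)
Applying ICs: C₁ = 0, C₂ = 1
Particular solution: y = e^(-4x)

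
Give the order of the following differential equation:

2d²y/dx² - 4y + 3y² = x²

The order is 2 (highest derivative is of order 2).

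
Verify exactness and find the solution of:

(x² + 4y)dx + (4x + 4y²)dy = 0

Verify exactness: ∂M/∂y = ∂N/∂x ✓
Find F(x,y) such that ∂F/∂x = M, ∂F/∂y = N
Solution: x³/3 + 4xy + 4y³/3 = C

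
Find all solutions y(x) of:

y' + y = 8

Using integrating factor method:

General solution: y = 8 + Ce^(-x)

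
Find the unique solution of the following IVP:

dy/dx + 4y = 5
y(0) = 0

General solution: y = 5/4 + Ce^(-4x)
Applying y(0) = 0: C = 0 - 5/4 = -5/4
Particular solution: y = 5/4 - (5/4)e^(-4x)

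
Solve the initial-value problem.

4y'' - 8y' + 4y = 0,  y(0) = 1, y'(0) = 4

General solution: y = (C₁ + C₂x)e^x
Repeated root r = 1
Applying ICs: C₁ = 1, C₂ = 3
Particular solution: y = (1 + 3x)e^x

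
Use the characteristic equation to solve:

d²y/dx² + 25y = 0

Characteristic equation: r² + 25 = 0
Roots: r = ±5i (complex conjugates)
General solution: y = C₁cos(5x) + C₂sin(5x)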